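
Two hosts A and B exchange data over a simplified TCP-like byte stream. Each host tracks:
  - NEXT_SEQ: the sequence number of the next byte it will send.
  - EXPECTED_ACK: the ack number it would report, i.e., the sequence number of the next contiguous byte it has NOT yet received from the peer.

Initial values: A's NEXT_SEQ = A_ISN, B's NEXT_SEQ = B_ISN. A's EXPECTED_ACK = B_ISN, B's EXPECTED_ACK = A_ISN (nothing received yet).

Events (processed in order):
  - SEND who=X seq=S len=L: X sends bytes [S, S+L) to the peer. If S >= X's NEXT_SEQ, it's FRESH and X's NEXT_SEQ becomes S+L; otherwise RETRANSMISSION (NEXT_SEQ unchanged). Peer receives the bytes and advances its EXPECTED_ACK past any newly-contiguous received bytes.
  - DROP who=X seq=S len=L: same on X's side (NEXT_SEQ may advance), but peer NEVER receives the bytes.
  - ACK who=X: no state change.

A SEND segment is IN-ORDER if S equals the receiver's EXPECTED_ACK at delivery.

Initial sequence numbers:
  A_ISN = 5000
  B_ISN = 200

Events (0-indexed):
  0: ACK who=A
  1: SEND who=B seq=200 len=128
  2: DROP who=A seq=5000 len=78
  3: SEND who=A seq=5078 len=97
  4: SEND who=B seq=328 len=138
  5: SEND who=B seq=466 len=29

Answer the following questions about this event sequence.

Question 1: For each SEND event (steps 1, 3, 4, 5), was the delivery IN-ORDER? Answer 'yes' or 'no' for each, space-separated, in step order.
Answer: yes no yes yes

Derivation:
Step 1: SEND seq=200 -> in-order
Step 3: SEND seq=5078 -> out-of-order
Step 4: SEND seq=328 -> in-order
Step 5: SEND seq=466 -> in-order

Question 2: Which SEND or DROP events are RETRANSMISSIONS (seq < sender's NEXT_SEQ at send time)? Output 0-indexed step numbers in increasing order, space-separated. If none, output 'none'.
Answer: none

Derivation:
Step 1: SEND seq=200 -> fresh
Step 2: DROP seq=5000 -> fresh
Step 3: SEND seq=5078 -> fresh
Step 4: SEND seq=328 -> fresh
Step 5: SEND seq=466 -> fresh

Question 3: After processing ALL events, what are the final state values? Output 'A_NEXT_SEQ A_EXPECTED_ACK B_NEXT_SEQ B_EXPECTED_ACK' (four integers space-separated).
After event 0: A_seq=5000 A_ack=200 B_seq=200 B_ack=5000
After event 1: A_seq=5000 A_ack=328 B_seq=328 B_ack=5000
After event 2: A_seq=5078 A_ack=328 B_seq=328 B_ack=5000
After event 3: A_seq=5175 A_ack=328 B_seq=328 B_ack=5000
After event 4: A_seq=5175 A_ack=466 B_seq=466 B_ack=5000
After event 5: A_seq=5175 A_ack=495 B_seq=495 B_ack=5000

Answer: 5175 495 495 5000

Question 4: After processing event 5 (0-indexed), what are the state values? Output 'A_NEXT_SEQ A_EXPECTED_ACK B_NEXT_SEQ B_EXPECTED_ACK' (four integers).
After event 0: A_seq=5000 A_ack=200 B_seq=200 B_ack=5000
After event 1: A_seq=5000 A_ack=328 B_seq=328 B_ack=5000
After event 2: A_seq=5078 A_ack=328 B_seq=328 B_ack=5000
After event 3: A_seq=5175 A_ack=328 B_seq=328 B_ack=5000
After event 4: A_seq=5175 A_ack=466 B_seq=466 B_ack=5000
After event 5: A_seq=5175 A_ack=495 B_seq=495 B_ack=5000

5175 495 495 5000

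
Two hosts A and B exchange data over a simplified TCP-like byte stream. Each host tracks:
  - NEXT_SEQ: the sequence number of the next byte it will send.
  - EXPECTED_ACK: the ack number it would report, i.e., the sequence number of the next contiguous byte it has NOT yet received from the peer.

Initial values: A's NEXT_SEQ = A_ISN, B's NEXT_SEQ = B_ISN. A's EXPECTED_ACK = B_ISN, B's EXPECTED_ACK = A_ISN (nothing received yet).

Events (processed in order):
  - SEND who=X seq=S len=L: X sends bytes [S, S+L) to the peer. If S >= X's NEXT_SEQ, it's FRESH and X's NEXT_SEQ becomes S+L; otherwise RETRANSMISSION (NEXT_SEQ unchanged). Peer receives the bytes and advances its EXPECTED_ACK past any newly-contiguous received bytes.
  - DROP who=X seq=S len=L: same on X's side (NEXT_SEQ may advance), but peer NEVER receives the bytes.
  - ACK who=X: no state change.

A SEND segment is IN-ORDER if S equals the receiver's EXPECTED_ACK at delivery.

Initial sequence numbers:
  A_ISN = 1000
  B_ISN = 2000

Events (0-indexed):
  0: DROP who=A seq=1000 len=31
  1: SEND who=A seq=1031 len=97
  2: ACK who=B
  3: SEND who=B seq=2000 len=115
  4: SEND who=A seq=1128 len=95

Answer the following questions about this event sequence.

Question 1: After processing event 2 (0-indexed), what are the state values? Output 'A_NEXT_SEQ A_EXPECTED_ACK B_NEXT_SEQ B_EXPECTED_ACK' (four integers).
After event 0: A_seq=1031 A_ack=2000 B_seq=2000 B_ack=1000
After event 1: A_seq=1128 A_ack=2000 B_seq=2000 B_ack=1000
After event 2: A_seq=1128 A_ack=2000 B_seq=2000 B_ack=1000

1128 2000 2000 1000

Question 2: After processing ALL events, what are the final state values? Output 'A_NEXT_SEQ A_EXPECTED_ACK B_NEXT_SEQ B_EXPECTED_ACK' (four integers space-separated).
Answer: 1223 2115 2115 1000

Derivation:
After event 0: A_seq=1031 A_ack=2000 B_seq=2000 B_ack=1000
After event 1: A_seq=1128 A_ack=2000 B_seq=2000 B_ack=1000
After event 2: A_seq=1128 A_ack=2000 B_seq=2000 B_ack=1000
After event 3: A_seq=1128 A_ack=2115 B_seq=2115 B_ack=1000
After event 4: A_seq=1223 A_ack=2115 B_seq=2115 B_ack=1000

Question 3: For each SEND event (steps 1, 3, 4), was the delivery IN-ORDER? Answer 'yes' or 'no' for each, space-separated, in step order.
Step 1: SEND seq=1031 -> out-of-order
Step 3: SEND seq=2000 -> in-order
Step 4: SEND seq=1128 -> out-of-order

Answer: no yes no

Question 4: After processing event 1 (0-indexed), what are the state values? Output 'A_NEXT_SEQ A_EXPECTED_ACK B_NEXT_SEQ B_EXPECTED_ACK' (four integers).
After event 0: A_seq=1031 A_ack=2000 B_seq=2000 B_ack=1000
After event 1: A_seq=1128 A_ack=2000 B_seq=2000 B_ack=1000

1128 2000 2000 1000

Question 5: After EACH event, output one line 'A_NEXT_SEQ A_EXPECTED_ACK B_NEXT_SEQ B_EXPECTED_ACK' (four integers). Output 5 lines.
1031 2000 2000 1000
1128 2000 2000 1000
1128 2000 2000 1000
1128 2115 2115 1000
1223 2115 2115 1000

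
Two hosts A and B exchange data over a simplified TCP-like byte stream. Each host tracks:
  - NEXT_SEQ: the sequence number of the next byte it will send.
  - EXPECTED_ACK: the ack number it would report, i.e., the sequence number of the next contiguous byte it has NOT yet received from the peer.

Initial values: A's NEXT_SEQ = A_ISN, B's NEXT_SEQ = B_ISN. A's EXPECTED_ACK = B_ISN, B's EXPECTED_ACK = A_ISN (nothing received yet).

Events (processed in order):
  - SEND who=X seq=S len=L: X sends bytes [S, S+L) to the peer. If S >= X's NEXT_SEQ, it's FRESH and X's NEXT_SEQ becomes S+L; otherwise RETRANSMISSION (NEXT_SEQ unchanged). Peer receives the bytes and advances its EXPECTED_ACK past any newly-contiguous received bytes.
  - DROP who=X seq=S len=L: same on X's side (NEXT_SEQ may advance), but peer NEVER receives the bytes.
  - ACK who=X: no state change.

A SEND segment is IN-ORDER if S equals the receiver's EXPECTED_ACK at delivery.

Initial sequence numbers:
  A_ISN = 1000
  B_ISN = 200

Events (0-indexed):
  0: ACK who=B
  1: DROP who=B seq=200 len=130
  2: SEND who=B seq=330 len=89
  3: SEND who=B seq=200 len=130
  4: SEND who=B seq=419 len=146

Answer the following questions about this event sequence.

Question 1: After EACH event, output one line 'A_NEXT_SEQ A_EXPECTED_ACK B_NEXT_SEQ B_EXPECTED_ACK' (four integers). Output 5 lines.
1000 200 200 1000
1000 200 330 1000
1000 200 419 1000
1000 419 419 1000
1000 565 565 1000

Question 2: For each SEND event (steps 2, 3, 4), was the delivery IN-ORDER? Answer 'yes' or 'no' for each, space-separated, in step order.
Answer: no yes yes

Derivation:
Step 2: SEND seq=330 -> out-of-order
Step 3: SEND seq=200 -> in-order
Step 4: SEND seq=419 -> in-order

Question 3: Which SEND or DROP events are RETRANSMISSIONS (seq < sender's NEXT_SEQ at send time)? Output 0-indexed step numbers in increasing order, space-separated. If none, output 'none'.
Step 1: DROP seq=200 -> fresh
Step 2: SEND seq=330 -> fresh
Step 3: SEND seq=200 -> retransmit
Step 4: SEND seq=419 -> fresh

Answer: 3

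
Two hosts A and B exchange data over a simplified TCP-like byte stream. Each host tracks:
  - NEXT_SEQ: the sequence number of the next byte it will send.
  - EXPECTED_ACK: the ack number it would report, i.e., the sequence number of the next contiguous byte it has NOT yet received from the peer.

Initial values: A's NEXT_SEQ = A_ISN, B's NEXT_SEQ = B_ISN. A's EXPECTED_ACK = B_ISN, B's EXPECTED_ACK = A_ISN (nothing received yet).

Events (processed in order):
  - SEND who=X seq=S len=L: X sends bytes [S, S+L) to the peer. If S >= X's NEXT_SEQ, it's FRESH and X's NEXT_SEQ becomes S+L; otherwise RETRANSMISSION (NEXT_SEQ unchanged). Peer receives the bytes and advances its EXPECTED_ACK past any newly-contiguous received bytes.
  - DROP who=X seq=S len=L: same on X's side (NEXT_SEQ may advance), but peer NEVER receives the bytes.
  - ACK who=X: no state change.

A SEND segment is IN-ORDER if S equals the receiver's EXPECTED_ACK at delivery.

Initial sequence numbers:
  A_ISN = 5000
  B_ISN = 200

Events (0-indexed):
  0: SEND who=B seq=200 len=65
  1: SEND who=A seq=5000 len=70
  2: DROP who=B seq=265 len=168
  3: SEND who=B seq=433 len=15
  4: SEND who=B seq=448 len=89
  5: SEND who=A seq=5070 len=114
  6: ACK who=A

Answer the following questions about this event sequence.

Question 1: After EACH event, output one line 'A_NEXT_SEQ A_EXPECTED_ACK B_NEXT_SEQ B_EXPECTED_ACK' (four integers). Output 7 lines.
5000 265 265 5000
5070 265 265 5070
5070 265 433 5070
5070 265 448 5070
5070 265 537 5070
5184 265 537 5184
5184 265 537 5184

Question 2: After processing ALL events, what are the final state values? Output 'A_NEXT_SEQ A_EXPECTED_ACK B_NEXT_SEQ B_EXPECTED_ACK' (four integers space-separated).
After event 0: A_seq=5000 A_ack=265 B_seq=265 B_ack=5000
After event 1: A_seq=5070 A_ack=265 B_seq=265 B_ack=5070
After event 2: A_seq=5070 A_ack=265 B_seq=433 B_ack=5070
After event 3: A_seq=5070 A_ack=265 B_seq=448 B_ack=5070
After event 4: A_seq=5070 A_ack=265 B_seq=537 B_ack=5070
After event 5: A_seq=5184 A_ack=265 B_seq=537 B_ack=5184
After event 6: A_seq=5184 A_ack=265 B_seq=537 B_ack=5184

Answer: 5184 265 537 5184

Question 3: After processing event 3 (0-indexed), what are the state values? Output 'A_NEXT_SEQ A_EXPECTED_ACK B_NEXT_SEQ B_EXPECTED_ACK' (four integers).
After event 0: A_seq=5000 A_ack=265 B_seq=265 B_ack=5000
After event 1: A_seq=5070 A_ack=265 B_seq=265 B_ack=5070
After event 2: A_seq=5070 A_ack=265 B_seq=433 B_ack=5070
After event 3: A_seq=5070 A_ack=265 B_seq=448 B_ack=5070

5070 265 448 5070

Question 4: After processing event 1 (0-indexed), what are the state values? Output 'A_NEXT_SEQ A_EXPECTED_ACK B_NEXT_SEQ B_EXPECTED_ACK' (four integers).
After event 0: A_seq=5000 A_ack=265 B_seq=265 B_ack=5000
After event 1: A_seq=5070 A_ack=265 B_seq=265 B_ack=5070

5070 265 265 5070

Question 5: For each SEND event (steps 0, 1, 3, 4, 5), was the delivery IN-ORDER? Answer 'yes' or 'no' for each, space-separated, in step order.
Step 0: SEND seq=200 -> in-order
Step 1: SEND seq=5000 -> in-order
Step 3: SEND seq=433 -> out-of-order
Step 4: SEND seq=448 -> out-of-order
Step 5: SEND seq=5070 -> in-order

Answer: yes yes no no yes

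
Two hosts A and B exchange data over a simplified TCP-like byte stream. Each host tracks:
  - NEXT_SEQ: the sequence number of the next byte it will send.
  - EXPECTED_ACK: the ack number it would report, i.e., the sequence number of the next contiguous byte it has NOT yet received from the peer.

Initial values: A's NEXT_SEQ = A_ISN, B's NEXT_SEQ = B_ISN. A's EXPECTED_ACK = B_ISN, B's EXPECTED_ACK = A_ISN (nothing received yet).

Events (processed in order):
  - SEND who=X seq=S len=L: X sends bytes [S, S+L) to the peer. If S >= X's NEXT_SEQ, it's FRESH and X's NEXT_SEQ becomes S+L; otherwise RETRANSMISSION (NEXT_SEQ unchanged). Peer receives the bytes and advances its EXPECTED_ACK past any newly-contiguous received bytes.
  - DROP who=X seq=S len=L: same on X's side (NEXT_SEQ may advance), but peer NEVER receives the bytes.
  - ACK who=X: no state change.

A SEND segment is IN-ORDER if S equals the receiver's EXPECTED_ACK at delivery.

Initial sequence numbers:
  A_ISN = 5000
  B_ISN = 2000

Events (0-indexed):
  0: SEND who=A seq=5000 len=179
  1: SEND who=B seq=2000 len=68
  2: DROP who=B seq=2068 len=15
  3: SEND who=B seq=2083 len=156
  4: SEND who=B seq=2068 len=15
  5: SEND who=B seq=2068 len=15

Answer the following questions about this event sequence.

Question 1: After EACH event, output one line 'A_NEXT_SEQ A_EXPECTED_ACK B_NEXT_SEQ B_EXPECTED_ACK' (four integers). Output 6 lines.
5179 2000 2000 5179
5179 2068 2068 5179
5179 2068 2083 5179
5179 2068 2239 5179
5179 2239 2239 5179
5179 2239 2239 5179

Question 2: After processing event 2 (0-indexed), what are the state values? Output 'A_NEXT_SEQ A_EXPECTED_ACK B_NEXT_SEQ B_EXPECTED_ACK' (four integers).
After event 0: A_seq=5179 A_ack=2000 B_seq=2000 B_ack=5179
After event 1: A_seq=5179 A_ack=2068 B_seq=2068 B_ack=5179
After event 2: A_seq=5179 A_ack=2068 B_seq=2083 B_ack=5179

5179 2068 2083 5179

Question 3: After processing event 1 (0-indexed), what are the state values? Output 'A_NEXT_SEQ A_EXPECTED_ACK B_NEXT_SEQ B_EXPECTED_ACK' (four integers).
After event 0: A_seq=5179 A_ack=2000 B_seq=2000 B_ack=5179
After event 1: A_seq=5179 A_ack=2068 B_seq=2068 B_ack=5179

5179 2068 2068 5179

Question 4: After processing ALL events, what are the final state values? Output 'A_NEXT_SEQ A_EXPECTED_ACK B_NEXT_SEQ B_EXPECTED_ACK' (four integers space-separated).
After event 0: A_seq=5179 A_ack=2000 B_seq=2000 B_ack=5179
After event 1: A_seq=5179 A_ack=2068 B_seq=2068 B_ack=5179
After event 2: A_seq=5179 A_ack=2068 B_seq=2083 B_ack=5179
After event 3: A_seq=5179 A_ack=2068 B_seq=2239 B_ack=5179
After event 4: A_seq=5179 A_ack=2239 B_seq=2239 B_ack=5179
After event 5: A_seq=5179 A_ack=2239 B_seq=2239 B_ack=5179

Answer: 5179 2239 2239 5179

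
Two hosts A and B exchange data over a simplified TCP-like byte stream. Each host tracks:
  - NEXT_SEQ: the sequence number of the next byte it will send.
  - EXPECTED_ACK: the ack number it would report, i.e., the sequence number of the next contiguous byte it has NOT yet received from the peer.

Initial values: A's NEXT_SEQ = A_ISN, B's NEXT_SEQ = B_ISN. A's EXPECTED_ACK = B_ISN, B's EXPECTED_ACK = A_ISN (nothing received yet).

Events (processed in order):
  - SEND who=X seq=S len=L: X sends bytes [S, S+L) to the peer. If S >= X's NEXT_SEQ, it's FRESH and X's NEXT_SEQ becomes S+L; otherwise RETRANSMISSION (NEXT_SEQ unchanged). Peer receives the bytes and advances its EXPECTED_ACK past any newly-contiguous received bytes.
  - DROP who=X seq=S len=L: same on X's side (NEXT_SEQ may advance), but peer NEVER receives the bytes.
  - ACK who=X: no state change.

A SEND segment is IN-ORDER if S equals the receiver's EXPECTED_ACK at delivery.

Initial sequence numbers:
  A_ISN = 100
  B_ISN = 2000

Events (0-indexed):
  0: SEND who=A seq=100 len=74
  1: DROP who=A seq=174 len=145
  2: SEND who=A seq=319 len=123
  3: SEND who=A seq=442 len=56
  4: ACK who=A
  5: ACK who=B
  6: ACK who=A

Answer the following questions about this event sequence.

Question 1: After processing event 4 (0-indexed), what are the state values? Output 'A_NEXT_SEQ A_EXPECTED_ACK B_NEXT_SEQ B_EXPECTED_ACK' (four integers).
After event 0: A_seq=174 A_ack=2000 B_seq=2000 B_ack=174
After event 1: A_seq=319 A_ack=2000 B_seq=2000 B_ack=174
After event 2: A_seq=442 A_ack=2000 B_seq=2000 B_ack=174
After event 3: A_seq=498 A_ack=2000 B_seq=2000 B_ack=174
After event 4: A_seq=498 A_ack=2000 B_seq=2000 B_ack=174

498 2000 2000 174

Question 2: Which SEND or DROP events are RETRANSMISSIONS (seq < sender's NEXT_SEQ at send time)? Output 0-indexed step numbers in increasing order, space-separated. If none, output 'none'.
Answer: none

Derivation:
Step 0: SEND seq=100 -> fresh
Step 1: DROP seq=174 -> fresh
Step 2: SEND seq=319 -> fresh
Step 3: SEND seq=442 -> fresh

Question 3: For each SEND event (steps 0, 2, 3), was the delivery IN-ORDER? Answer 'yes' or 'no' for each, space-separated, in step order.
Step 0: SEND seq=100 -> in-order
Step 2: SEND seq=319 -> out-of-order
Step 3: SEND seq=442 -> out-of-order

Answer: yes no no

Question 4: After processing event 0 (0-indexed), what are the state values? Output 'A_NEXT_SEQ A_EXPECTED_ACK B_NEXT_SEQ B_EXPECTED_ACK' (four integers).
After event 0: A_seq=174 A_ack=2000 B_seq=2000 B_ack=174

174 2000 2000 174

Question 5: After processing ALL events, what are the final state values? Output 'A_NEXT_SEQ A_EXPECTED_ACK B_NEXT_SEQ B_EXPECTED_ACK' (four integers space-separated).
Answer: 498 2000 2000 174

Derivation:
After event 0: A_seq=174 A_ack=2000 B_seq=2000 B_ack=174
After event 1: A_seq=319 A_ack=2000 B_seq=2000 B_ack=174
After event 2: A_seq=442 A_ack=2000 B_seq=2000 B_ack=174
After event 3: A_seq=498 A_ack=2000 B_seq=2000 B_ack=174
After event 4: A_seq=498 A_ack=2000 B_seq=2000 B_ack=174
After event 5: A_seq=498 A_ack=2000 B_seq=2000 B_ack=174
After event 6: A_seq=498 A_ack=2000 B_seq=2000 B_ack=174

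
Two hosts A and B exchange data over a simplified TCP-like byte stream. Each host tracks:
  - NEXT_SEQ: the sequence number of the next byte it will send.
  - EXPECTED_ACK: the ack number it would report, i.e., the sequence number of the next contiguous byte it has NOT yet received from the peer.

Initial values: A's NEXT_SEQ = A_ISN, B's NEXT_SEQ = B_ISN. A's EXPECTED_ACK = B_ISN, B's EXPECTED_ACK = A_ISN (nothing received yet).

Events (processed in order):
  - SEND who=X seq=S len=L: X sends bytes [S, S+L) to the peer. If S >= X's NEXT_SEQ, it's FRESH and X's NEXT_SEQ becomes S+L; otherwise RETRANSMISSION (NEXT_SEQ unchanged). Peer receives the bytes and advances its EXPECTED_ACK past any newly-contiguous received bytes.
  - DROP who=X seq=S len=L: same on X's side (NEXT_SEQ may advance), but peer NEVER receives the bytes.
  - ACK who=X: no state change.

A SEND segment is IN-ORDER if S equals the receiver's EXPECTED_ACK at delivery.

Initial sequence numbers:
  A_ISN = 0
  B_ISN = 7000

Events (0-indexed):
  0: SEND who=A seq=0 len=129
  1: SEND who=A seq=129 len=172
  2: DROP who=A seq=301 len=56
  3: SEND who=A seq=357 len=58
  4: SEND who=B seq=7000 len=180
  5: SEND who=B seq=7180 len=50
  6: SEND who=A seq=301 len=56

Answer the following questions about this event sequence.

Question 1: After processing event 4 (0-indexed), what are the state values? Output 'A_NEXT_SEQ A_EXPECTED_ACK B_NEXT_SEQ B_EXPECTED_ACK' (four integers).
After event 0: A_seq=129 A_ack=7000 B_seq=7000 B_ack=129
After event 1: A_seq=301 A_ack=7000 B_seq=7000 B_ack=301
After event 2: A_seq=357 A_ack=7000 B_seq=7000 B_ack=301
After event 3: A_seq=415 A_ack=7000 B_seq=7000 B_ack=301
After event 4: A_seq=415 A_ack=7180 B_seq=7180 B_ack=301

415 7180 7180 301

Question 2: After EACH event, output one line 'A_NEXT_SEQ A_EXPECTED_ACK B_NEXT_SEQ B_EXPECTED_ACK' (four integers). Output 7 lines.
129 7000 7000 129
301 7000 7000 301
357 7000 7000 301
415 7000 7000 301
415 7180 7180 301
415 7230 7230 301
415 7230 7230 415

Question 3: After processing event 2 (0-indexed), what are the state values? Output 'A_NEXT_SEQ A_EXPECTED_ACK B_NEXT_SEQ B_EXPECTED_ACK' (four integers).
After event 0: A_seq=129 A_ack=7000 B_seq=7000 B_ack=129
After event 1: A_seq=301 A_ack=7000 B_seq=7000 B_ack=301
After event 2: A_seq=357 A_ack=7000 B_seq=7000 B_ack=301

357 7000 7000 301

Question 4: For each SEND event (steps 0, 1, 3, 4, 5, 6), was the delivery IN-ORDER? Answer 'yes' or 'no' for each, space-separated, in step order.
Answer: yes yes no yes yes yes

Derivation:
Step 0: SEND seq=0 -> in-order
Step 1: SEND seq=129 -> in-order
Step 3: SEND seq=357 -> out-of-order
Step 4: SEND seq=7000 -> in-order
Step 5: SEND seq=7180 -> in-order
Step 6: SEND seq=301 -> in-order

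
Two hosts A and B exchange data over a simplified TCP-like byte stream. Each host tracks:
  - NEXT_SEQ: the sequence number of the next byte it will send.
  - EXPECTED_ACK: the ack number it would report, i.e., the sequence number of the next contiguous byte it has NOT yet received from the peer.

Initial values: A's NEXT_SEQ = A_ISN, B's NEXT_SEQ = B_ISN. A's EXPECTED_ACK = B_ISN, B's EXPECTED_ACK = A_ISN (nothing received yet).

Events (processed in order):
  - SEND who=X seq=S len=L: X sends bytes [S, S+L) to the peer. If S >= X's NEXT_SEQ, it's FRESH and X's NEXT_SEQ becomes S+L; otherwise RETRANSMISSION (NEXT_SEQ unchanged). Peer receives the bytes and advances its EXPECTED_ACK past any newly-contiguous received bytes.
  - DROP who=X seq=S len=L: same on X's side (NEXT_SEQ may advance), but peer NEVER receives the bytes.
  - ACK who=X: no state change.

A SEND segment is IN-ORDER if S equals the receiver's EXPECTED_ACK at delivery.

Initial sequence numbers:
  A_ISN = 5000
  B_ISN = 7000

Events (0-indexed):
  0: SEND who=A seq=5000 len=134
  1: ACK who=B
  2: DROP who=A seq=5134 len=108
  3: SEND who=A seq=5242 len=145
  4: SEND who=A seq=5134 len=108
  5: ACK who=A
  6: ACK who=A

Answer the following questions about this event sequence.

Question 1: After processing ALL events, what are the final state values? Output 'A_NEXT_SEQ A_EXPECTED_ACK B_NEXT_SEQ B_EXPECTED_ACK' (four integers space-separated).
After event 0: A_seq=5134 A_ack=7000 B_seq=7000 B_ack=5134
After event 1: A_seq=5134 A_ack=7000 B_seq=7000 B_ack=5134
After event 2: A_seq=5242 A_ack=7000 B_seq=7000 B_ack=5134
After event 3: A_seq=5387 A_ack=7000 B_seq=7000 B_ack=5134
After event 4: A_seq=5387 A_ack=7000 B_seq=7000 B_ack=5387
After event 5: A_seq=5387 A_ack=7000 B_seq=7000 B_ack=5387
After event 6: A_seq=5387 A_ack=7000 B_seq=7000 B_ack=5387

Answer: 5387 7000 7000 5387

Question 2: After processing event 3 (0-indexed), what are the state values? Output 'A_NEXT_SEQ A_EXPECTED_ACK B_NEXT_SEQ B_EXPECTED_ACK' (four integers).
After event 0: A_seq=5134 A_ack=7000 B_seq=7000 B_ack=5134
After event 1: A_seq=5134 A_ack=7000 B_seq=7000 B_ack=5134
After event 2: A_seq=5242 A_ack=7000 B_seq=7000 B_ack=5134
After event 3: A_seq=5387 A_ack=7000 B_seq=7000 B_ack=5134

5387 7000 7000 5134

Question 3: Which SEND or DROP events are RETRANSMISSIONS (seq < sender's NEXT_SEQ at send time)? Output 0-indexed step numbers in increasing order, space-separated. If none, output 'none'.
Answer: 4

Derivation:
Step 0: SEND seq=5000 -> fresh
Step 2: DROP seq=5134 -> fresh
Step 3: SEND seq=5242 -> fresh
Step 4: SEND seq=5134 -> retransmit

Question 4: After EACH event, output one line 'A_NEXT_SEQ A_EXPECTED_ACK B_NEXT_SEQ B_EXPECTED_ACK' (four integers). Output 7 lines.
5134 7000 7000 5134
5134 7000 7000 5134
5242 7000 7000 5134
5387 7000 7000 5134
5387 7000 7000 5387
5387 7000 7000 5387
5387 7000 7000 5387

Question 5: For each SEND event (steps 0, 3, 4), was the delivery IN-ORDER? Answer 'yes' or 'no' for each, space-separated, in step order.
Step 0: SEND seq=5000 -> in-order
Step 3: SEND seq=5242 -> out-of-order
Step 4: SEND seq=5134 -> in-order

Answer: yes no yes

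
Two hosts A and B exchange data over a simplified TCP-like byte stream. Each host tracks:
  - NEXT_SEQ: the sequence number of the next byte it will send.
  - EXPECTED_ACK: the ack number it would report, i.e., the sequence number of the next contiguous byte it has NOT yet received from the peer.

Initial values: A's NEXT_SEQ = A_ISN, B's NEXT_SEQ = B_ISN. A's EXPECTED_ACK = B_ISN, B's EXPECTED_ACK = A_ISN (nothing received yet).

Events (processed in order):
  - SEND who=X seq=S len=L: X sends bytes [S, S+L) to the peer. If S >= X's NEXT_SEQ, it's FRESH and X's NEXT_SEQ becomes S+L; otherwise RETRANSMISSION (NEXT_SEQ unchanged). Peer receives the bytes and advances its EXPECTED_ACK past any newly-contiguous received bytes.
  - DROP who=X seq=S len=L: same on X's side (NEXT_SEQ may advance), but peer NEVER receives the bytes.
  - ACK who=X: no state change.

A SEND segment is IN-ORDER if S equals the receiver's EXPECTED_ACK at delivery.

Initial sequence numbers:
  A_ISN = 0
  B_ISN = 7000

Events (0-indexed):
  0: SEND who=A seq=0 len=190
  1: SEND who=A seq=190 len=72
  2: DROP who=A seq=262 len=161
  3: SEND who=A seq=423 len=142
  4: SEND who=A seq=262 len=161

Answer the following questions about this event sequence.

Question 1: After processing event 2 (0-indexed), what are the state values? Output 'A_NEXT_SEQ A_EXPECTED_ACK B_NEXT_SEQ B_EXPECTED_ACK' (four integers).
After event 0: A_seq=190 A_ack=7000 B_seq=7000 B_ack=190
After event 1: A_seq=262 A_ack=7000 B_seq=7000 B_ack=262
After event 2: A_seq=423 A_ack=7000 B_seq=7000 B_ack=262

423 7000 7000 262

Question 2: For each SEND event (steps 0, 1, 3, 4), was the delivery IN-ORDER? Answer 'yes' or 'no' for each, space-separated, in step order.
Step 0: SEND seq=0 -> in-order
Step 1: SEND seq=190 -> in-order
Step 3: SEND seq=423 -> out-of-order
Step 4: SEND seq=262 -> in-order

Answer: yes yes no yes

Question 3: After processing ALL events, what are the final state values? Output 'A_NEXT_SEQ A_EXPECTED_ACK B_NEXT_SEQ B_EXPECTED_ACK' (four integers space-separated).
Answer: 565 7000 7000 565

Derivation:
After event 0: A_seq=190 A_ack=7000 B_seq=7000 B_ack=190
After event 1: A_seq=262 A_ack=7000 B_seq=7000 B_ack=262
After event 2: A_seq=423 A_ack=7000 B_seq=7000 B_ack=262
After event 3: A_seq=565 A_ack=7000 B_seq=7000 B_ack=262
After event 4: A_seq=565 A_ack=7000 B_seq=7000 B_ack=565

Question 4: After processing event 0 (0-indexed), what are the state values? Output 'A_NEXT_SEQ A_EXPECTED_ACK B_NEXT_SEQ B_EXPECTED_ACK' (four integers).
After event 0: A_seq=190 A_ack=7000 B_seq=7000 B_ack=190

190 7000 7000 190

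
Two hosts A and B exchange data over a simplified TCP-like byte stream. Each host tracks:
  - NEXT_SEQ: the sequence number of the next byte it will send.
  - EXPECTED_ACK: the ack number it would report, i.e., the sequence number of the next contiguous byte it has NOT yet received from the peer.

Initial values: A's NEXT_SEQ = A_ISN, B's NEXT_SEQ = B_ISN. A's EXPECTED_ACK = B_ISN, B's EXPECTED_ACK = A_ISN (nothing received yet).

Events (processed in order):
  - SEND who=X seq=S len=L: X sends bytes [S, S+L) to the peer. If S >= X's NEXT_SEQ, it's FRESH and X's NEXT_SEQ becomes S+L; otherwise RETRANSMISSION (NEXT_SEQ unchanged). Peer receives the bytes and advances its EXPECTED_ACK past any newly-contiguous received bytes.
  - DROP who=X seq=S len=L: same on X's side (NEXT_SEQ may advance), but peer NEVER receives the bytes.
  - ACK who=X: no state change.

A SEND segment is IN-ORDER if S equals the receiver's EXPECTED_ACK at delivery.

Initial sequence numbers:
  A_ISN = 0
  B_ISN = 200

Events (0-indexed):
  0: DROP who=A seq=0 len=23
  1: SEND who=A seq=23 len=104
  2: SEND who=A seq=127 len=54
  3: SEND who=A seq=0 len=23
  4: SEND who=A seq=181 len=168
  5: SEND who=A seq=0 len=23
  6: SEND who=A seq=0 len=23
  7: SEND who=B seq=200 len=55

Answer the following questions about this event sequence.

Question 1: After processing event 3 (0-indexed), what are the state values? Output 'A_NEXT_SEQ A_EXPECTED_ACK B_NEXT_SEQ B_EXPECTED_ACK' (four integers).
After event 0: A_seq=23 A_ack=200 B_seq=200 B_ack=0
After event 1: A_seq=127 A_ack=200 B_seq=200 B_ack=0
After event 2: A_seq=181 A_ack=200 B_seq=200 B_ack=0
After event 3: A_seq=181 A_ack=200 B_seq=200 B_ack=181

181 200 200 181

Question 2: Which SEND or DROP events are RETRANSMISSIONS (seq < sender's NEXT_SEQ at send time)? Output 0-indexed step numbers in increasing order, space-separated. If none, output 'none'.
Step 0: DROP seq=0 -> fresh
Step 1: SEND seq=23 -> fresh
Step 2: SEND seq=127 -> fresh
Step 3: SEND seq=0 -> retransmit
Step 4: SEND seq=181 -> fresh
Step 5: SEND seq=0 -> retransmit
Step 6: SEND seq=0 -> retransmit
Step 7: SEND seq=200 -> fresh

Answer: 3 5 6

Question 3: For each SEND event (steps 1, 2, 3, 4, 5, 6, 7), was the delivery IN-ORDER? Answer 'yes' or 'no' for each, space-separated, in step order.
Answer: no no yes yes no no yes

Derivation:
Step 1: SEND seq=23 -> out-of-order
Step 2: SEND seq=127 -> out-of-order
Step 3: SEND seq=0 -> in-order
Step 4: SEND seq=181 -> in-order
Step 5: SEND seq=0 -> out-of-order
Step 6: SEND seq=0 -> out-of-order
Step 7: SEND seq=200 -> in-order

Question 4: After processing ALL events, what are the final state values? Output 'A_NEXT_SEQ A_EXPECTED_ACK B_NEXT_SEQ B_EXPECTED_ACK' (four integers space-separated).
Answer: 349 255 255 349

Derivation:
After event 0: A_seq=23 A_ack=200 B_seq=200 B_ack=0
After event 1: A_seq=127 A_ack=200 B_seq=200 B_ack=0
After event 2: A_seq=181 A_ack=200 B_seq=200 B_ack=0
After event 3: A_seq=181 A_ack=200 B_seq=200 B_ack=181
After event 4: A_seq=349 A_ack=200 B_seq=200 B_ack=349
After event 5: A_seq=349 A_ack=200 B_seq=200 B_ack=349
After event 6: A_seq=349 A_ack=200 B_seq=200 B_ack=349
After event 7: A_seq=349 A_ack=255 B_seq=255 B_ack=349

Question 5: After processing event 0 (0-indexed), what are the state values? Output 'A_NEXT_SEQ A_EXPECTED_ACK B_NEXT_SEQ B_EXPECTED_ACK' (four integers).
After event 0: A_seq=23 A_ack=200 B_seq=200 B_ack=0

23 200 200 0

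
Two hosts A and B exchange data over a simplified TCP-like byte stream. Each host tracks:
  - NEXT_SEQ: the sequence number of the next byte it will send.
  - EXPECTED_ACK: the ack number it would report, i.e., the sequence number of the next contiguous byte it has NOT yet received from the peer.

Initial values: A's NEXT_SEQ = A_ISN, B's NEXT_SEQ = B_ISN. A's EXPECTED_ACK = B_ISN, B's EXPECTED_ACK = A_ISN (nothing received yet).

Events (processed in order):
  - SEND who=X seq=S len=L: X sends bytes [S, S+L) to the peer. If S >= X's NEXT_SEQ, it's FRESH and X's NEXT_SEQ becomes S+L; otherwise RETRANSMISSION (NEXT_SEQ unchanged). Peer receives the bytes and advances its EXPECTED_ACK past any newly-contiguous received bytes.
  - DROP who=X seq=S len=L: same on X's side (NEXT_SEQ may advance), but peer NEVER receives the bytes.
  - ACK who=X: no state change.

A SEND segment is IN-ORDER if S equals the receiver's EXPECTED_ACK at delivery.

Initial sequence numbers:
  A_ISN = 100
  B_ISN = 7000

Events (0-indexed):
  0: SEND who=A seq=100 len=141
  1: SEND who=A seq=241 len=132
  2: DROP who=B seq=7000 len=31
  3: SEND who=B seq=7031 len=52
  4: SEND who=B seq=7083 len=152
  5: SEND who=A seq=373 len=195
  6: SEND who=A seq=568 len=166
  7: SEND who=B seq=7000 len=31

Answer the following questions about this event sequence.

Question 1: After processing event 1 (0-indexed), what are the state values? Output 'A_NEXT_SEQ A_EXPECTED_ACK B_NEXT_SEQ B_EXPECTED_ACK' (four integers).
After event 0: A_seq=241 A_ack=7000 B_seq=7000 B_ack=241
After event 1: A_seq=373 A_ack=7000 B_seq=7000 B_ack=373

373 7000 7000 373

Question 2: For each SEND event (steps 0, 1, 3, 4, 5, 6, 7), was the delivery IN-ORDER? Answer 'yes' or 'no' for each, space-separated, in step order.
Answer: yes yes no no yes yes yes

Derivation:
Step 0: SEND seq=100 -> in-order
Step 1: SEND seq=241 -> in-order
Step 3: SEND seq=7031 -> out-of-order
Step 4: SEND seq=7083 -> out-of-order
Step 5: SEND seq=373 -> in-order
Step 6: SEND seq=568 -> in-order
Step 7: SEND seq=7000 -> in-order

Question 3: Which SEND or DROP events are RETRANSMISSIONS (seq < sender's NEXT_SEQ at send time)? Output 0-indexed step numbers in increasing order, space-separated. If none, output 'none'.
Step 0: SEND seq=100 -> fresh
Step 1: SEND seq=241 -> fresh
Step 2: DROP seq=7000 -> fresh
Step 3: SEND seq=7031 -> fresh
Step 4: SEND seq=7083 -> fresh
Step 5: SEND seq=373 -> fresh
Step 6: SEND seq=568 -> fresh
Step 7: SEND seq=7000 -> retransmit

Answer: 7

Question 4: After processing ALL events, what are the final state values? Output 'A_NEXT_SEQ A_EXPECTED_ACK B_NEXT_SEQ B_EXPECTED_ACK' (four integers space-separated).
After event 0: A_seq=241 A_ack=7000 B_seq=7000 B_ack=241
After event 1: A_seq=373 A_ack=7000 B_seq=7000 B_ack=373
After event 2: A_seq=373 A_ack=7000 B_seq=7031 B_ack=373
After event 3: A_seq=373 A_ack=7000 B_seq=7083 B_ack=373
After event 4: A_seq=373 A_ack=7000 B_seq=7235 B_ack=373
After event 5: A_seq=568 A_ack=7000 B_seq=7235 B_ack=568
After event 6: A_seq=734 A_ack=7000 B_seq=7235 B_ack=734
After event 7: A_seq=734 A_ack=7235 B_seq=7235 B_ack=734

Answer: 734 7235 7235 734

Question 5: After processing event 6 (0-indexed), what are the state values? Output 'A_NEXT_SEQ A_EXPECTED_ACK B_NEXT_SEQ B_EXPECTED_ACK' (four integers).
After event 0: A_seq=241 A_ack=7000 B_seq=7000 B_ack=241
After event 1: A_seq=373 A_ack=7000 B_seq=7000 B_ack=373
After event 2: A_seq=373 A_ack=7000 B_seq=7031 B_ack=373
After event 3: A_seq=373 A_ack=7000 B_seq=7083 B_ack=373
After event 4: A_seq=373 A_ack=7000 B_seq=7235 B_ack=373
After event 5: A_seq=568 A_ack=7000 B_seq=7235 B_ack=568
After event 6: A_seq=734 A_ack=7000 B_seq=7235 B_ack=734

734 7000 7235 734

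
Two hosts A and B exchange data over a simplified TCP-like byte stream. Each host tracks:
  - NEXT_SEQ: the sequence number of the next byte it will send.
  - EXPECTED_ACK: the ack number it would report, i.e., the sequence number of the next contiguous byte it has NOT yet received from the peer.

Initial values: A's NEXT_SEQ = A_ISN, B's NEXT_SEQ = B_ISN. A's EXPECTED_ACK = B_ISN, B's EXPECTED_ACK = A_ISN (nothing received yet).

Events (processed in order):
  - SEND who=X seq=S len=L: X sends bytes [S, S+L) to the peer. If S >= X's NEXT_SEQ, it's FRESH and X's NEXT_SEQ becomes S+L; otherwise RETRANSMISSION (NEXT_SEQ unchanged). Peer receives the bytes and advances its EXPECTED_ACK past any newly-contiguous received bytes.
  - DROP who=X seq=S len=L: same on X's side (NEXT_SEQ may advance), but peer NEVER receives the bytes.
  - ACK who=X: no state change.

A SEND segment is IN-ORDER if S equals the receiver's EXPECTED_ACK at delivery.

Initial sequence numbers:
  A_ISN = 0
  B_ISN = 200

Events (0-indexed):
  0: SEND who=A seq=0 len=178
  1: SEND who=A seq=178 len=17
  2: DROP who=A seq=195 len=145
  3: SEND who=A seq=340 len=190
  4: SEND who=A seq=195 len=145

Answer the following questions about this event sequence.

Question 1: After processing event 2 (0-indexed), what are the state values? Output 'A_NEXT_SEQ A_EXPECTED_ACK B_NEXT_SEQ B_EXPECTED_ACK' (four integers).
After event 0: A_seq=178 A_ack=200 B_seq=200 B_ack=178
After event 1: A_seq=195 A_ack=200 B_seq=200 B_ack=195
After event 2: A_seq=340 A_ack=200 B_seq=200 B_ack=195

340 200 200 195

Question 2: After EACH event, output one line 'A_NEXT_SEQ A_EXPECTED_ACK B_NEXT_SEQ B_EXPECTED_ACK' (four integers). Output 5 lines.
178 200 200 178
195 200 200 195
340 200 200 195
530 200 200 195
530 200 200 530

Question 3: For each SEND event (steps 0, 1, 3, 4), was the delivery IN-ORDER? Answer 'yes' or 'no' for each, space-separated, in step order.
Answer: yes yes no yes

Derivation:
Step 0: SEND seq=0 -> in-order
Step 1: SEND seq=178 -> in-order
Step 3: SEND seq=340 -> out-of-order
Step 4: SEND seq=195 -> in-order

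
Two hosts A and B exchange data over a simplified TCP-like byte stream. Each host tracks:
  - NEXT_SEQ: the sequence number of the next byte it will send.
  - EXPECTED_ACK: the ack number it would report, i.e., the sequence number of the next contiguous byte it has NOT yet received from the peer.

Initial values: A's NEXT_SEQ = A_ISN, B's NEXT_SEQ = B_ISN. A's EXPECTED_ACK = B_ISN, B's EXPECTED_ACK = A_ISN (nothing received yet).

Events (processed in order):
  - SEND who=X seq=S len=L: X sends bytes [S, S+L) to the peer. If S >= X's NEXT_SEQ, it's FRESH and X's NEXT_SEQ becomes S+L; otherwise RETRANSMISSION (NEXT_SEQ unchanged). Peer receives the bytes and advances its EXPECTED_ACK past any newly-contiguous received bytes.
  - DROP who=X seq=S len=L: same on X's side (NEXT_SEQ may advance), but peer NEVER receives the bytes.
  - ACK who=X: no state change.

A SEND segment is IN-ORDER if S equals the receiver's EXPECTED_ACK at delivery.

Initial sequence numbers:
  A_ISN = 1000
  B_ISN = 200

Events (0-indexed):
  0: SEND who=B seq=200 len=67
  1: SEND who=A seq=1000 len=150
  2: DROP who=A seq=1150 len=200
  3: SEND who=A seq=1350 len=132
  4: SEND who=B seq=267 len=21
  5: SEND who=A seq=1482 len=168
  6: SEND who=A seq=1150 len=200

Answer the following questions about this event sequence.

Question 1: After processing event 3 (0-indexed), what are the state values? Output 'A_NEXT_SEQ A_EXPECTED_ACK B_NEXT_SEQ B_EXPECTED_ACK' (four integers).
After event 0: A_seq=1000 A_ack=267 B_seq=267 B_ack=1000
After event 1: A_seq=1150 A_ack=267 B_seq=267 B_ack=1150
After event 2: A_seq=1350 A_ack=267 B_seq=267 B_ack=1150
After event 3: A_seq=1482 A_ack=267 B_seq=267 B_ack=1150

1482 267 267 1150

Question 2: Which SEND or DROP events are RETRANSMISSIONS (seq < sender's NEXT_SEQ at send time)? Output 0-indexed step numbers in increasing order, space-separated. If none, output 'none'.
Step 0: SEND seq=200 -> fresh
Step 1: SEND seq=1000 -> fresh
Step 2: DROP seq=1150 -> fresh
Step 3: SEND seq=1350 -> fresh
Step 4: SEND seq=267 -> fresh
Step 5: SEND seq=1482 -> fresh
Step 6: SEND seq=1150 -> retransmit

Answer: 6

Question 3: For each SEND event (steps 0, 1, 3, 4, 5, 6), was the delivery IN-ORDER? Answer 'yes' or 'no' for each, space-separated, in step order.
Step 0: SEND seq=200 -> in-order
Step 1: SEND seq=1000 -> in-order
Step 3: SEND seq=1350 -> out-of-order
Step 4: SEND seq=267 -> in-order
Step 5: SEND seq=1482 -> out-of-order
Step 6: SEND seq=1150 -> in-order

Answer: yes yes no yes no yes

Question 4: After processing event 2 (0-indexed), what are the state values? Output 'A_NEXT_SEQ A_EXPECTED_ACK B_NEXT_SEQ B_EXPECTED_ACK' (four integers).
After event 0: A_seq=1000 A_ack=267 B_seq=267 B_ack=1000
After event 1: A_seq=1150 A_ack=267 B_seq=267 B_ack=1150
After event 2: A_seq=1350 A_ack=267 B_seq=267 B_ack=1150

1350 267 267 1150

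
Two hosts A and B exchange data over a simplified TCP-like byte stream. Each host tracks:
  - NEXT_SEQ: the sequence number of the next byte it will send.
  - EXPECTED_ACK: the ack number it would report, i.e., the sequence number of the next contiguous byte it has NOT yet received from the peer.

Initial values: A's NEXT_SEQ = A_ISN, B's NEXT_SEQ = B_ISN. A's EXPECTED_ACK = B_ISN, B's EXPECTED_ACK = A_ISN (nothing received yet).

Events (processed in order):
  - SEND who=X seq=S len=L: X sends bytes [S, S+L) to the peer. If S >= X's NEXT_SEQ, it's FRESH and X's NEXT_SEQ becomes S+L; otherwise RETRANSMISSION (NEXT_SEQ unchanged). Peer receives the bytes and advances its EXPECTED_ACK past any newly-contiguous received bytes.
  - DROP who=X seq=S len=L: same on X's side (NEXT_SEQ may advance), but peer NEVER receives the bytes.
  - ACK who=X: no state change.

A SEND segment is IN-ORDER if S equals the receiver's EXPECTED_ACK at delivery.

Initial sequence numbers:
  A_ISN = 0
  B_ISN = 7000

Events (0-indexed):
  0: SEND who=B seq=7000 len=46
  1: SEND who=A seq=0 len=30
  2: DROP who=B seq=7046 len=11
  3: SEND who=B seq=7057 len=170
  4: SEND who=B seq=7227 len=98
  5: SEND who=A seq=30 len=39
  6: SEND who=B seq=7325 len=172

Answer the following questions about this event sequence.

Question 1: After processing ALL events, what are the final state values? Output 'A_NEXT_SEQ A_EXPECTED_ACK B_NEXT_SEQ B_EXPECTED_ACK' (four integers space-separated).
Answer: 69 7046 7497 69

Derivation:
After event 0: A_seq=0 A_ack=7046 B_seq=7046 B_ack=0
After event 1: A_seq=30 A_ack=7046 B_seq=7046 B_ack=30
After event 2: A_seq=30 A_ack=7046 B_seq=7057 B_ack=30
After event 3: A_seq=30 A_ack=7046 B_seq=7227 B_ack=30
After event 4: A_seq=30 A_ack=7046 B_seq=7325 B_ack=30
After event 5: A_seq=69 A_ack=7046 B_seq=7325 B_ack=69
After event 6: A_seq=69 A_ack=7046 B_seq=7497 B_ack=69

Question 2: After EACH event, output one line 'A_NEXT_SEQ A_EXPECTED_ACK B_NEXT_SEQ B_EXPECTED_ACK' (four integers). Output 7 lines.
0 7046 7046 0
30 7046 7046 30
30 7046 7057 30
30 7046 7227 30
30 7046 7325 30
69 7046 7325 69
69 7046 7497 69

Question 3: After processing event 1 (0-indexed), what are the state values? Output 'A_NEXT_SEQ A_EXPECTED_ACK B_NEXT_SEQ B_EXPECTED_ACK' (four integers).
After event 0: A_seq=0 A_ack=7046 B_seq=7046 B_ack=0
After event 1: A_seq=30 A_ack=7046 B_seq=7046 B_ack=30

30 7046 7046 30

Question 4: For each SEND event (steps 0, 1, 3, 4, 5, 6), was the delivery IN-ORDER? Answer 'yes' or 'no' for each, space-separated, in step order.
Answer: yes yes no no yes no

Derivation:
Step 0: SEND seq=7000 -> in-order
Step 1: SEND seq=0 -> in-order
Step 3: SEND seq=7057 -> out-of-order
Step 4: SEND seq=7227 -> out-of-order
Step 5: SEND seq=30 -> in-order
Step 6: SEND seq=7325 -> out-of-order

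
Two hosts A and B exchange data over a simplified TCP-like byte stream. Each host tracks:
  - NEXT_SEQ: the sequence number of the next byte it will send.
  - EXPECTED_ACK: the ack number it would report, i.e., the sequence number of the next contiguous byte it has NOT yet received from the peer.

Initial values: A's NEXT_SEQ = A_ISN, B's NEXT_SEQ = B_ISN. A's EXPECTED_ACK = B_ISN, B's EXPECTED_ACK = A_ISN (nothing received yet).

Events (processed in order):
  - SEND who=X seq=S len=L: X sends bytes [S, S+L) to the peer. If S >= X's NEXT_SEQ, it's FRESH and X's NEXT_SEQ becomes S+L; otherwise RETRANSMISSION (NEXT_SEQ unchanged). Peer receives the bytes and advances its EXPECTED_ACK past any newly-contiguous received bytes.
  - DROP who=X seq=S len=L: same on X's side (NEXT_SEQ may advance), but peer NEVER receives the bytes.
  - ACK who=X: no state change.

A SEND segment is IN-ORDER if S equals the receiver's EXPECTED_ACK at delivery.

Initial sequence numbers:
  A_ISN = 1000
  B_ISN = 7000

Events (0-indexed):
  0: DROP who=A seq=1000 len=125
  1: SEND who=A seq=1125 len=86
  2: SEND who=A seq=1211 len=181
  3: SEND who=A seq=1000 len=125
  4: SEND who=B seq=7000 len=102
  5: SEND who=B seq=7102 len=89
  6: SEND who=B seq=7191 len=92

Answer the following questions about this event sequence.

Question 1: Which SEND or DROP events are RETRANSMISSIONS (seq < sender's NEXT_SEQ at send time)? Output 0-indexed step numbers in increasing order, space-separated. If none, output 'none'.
Step 0: DROP seq=1000 -> fresh
Step 1: SEND seq=1125 -> fresh
Step 2: SEND seq=1211 -> fresh
Step 3: SEND seq=1000 -> retransmit
Step 4: SEND seq=7000 -> fresh
Step 5: SEND seq=7102 -> fresh
Step 6: SEND seq=7191 -> fresh

Answer: 3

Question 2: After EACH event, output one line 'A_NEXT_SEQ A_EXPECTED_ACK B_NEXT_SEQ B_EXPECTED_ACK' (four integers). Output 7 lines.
1125 7000 7000 1000
1211 7000 7000 1000
1392 7000 7000 1000
1392 7000 7000 1392
1392 7102 7102 1392
1392 7191 7191 1392
1392 7283 7283 1392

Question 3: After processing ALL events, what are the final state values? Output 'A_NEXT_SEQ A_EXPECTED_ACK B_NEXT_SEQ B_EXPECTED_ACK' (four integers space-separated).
Answer: 1392 7283 7283 1392

Derivation:
After event 0: A_seq=1125 A_ack=7000 B_seq=7000 B_ack=1000
After event 1: A_seq=1211 A_ack=7000 B_seq=7000 B_ack=1000
After event 2: A_seq=1392 A_ack=7000 B_seq=7000 B_ack=1000
After event 3: A_seq=1392 A_ack=7000 B_seq=7000 B_ack=1392
After event 4: A_seq=1392 A_ack=7102 B_seq=7102 B_ack=1392
After event 5: A_seq=1392 A_ack=7191 B_seq=7191 B_ack=1392
After event 6: A_seq=1392 A_ack=7283 B_seq=7283 B_ack=1392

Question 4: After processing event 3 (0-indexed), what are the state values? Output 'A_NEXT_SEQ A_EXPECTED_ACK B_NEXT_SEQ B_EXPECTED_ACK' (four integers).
After event 0: A_seq=1125 A_ack=7000 B_seq=7000 B_ack=1000
After event 1: A_seq=1211 A_ack=7000 B_seq=7000 B_ack=1000
After event 2: A_seq=1392 A_ack=7000 B_seq=7000 B_ack=1000
After event 3: A_seq=1392 A_ack=7000 B_seq=7000 B_ack=1392

1392 7000 7000 1392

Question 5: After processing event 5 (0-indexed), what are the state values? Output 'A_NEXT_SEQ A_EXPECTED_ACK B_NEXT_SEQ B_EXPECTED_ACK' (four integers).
After event 0: A_seq=1125 A_ack=7000 B_seq=7000 B_ack=1000
After event 1: A_seq=1211 A_ack=7000 B_seq=7000 B_ack=1000
After event 2: A_seq=1392 A_ack=7000 B_seq=7000 B_ack=1000
After event 3: A_seq=1392 A_ack=7000 B_seq=7000 B_ack=1392
After event 4: A_seq=1392 A_ack=7102 B_seq=7102 B_ack=1392
After event 5: A_seq=1392 A_ack=7191 B_seq=7191 B_ack=1392

1392 7191 7191 1392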